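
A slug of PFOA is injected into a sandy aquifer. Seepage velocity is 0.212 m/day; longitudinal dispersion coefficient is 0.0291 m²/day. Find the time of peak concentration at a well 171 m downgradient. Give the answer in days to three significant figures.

For the 1D instantaneous-source solution, setting ∂C/∂t = 0 at fixed x gives v²t² + 2Dt − x² = 0, so t = (√(D² + v²x²) − D)/v².
√(D² + v²x²) = √(0.0291² + 0.212² × 171²) = 36.25; v² = 0.044944.
t = (36.25 − 0.0291)/0.044944 = 806 days (vs. the pure-advection estimate x/v = 807 d).

806 days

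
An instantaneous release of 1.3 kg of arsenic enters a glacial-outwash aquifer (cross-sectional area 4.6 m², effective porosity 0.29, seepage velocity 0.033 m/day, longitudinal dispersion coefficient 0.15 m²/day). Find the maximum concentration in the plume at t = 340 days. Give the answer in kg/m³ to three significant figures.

The peak of an instantaneous 1D plume sits at x = vt; there the Gaussian factor is 1 and C_max = M/(n_e·A·√(4πDt)), where n_e·A is the pore area the mass is dissolved in.
√(4πDt) = √(4π × 0.15 × 340) = 25.32 m, so C_max = 1.3/(0.29 × 4.6 × 25.32) = 0.0385 kg/m³.

0.0385 kg/m³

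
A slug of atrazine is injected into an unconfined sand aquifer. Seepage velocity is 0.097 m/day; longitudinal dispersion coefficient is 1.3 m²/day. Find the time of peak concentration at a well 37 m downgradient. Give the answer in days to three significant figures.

For the 1D instantaneous-source solution, setting ∂C/∂t = 0 at fixed x gives v²t² + 2Dt − x² = 0, so t = (√(D² + v²x²) − D)/v².
√(D² + v²x²) = √(1.3² + 0.097² × 37²) = 3.817; v² = 0.009409.
t = (3.817 − 1.3)/0.009409 = 268 days (vs. the pure-advection estimate x/v = 381 d).

268 days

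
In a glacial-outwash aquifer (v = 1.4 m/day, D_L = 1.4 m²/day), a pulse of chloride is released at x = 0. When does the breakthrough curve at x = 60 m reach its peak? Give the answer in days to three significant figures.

For the 1D instantaneous-source solution, setting ∂C/∂t = 0 at fixed x gives v²t² + 2Dt − x² = 0, so t = (√(D² + v²x²) − D)/v².
√(D² + v²x²) = √(1.4² + 1.4² × 60²) = 84.01; v² = 1.96.
t = (84.01 − 1.4)/1.96 = 42.1 days (vs. the pure-advection estimate x/v = 42.9 d).

42.1 days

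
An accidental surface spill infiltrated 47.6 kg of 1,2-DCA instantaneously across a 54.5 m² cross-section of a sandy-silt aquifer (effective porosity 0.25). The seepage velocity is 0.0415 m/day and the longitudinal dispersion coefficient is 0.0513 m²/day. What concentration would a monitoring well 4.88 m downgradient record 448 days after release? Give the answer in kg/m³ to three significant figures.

For an instantaneous plane source, C(x,t) = M/(n_e·A·√(4πDt)) · exp(−(x−vt)²/(4Dt)), with n_e·A the pore (flow) area.
Plume center vt = 0.0415 × 448 = 18.592 m, so the well at 4.88 m is 13.712 m upgradient of the peak.
√(4πDt) = 16.99 m, giving peak height M/(n_e·A·√(4πDt)) = 47.6/(0.25 × 54.5 × 16.99) = 0.2056 kg/m³.
(x−vt)²/(4Dt) = (-13.712)²/(4 × 0.0513 × 448) = 2.045; exp(−2.045) = 0.1294.
C = 0.2056 × 0.1294 = 0.0266 kg/m³.

0.0266 kg/m³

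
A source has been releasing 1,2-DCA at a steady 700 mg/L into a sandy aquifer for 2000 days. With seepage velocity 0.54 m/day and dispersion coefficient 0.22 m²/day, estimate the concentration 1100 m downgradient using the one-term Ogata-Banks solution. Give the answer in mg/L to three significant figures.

For a continuous step input, C/C₀ ≈ ½·erfc((x−vt)/(2√(Dt))).
vt = 0.54 × 2000 = 1080 m and 2√(Dt) = 2√(0.22 × 2000) = 41.95 m.
Argument (x−vt)/(2√(Dt)) = (1100 − 1080)/41.95 = 0.4768; ½·erfc(0.4768) = 0.2501.
C = 700 × 0.2501 = 175 mg/L.

175 mg/L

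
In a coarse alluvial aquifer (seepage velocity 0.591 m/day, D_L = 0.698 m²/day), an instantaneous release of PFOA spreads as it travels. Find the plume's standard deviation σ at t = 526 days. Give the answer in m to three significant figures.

Dispersive spreading gives a Gaussian with σ² = 2Dt; advection only shifts the center.
σ = √(2 × 0.698 × 526) = 27.1 m.

27.1 m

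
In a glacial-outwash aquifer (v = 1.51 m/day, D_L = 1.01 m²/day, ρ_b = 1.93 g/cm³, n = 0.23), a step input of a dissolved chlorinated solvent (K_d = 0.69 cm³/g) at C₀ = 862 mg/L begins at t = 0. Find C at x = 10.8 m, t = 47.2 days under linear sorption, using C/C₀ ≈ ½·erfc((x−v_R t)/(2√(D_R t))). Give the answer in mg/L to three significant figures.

403 mg/L

Retardation factor R = 1 + ρ_b·K_d/n = 1 + 1.93 × 0.69/0.23 = 6.790.
Sorption retards both mechanisms: v_R = v/R = 0.2224 m/day, D_R = D/R = 0.1487 m²/day.
v_R·t = 0.2224 × 47.2 = 10.49728 m; 2√(D_R t) = 5.299 m; argument = (10.8 − 10.49728)/5.299 = 0.05713.
C = C₀ × ½·erfc(0.05713) = 862 × 0.4678 = 403 mg/L.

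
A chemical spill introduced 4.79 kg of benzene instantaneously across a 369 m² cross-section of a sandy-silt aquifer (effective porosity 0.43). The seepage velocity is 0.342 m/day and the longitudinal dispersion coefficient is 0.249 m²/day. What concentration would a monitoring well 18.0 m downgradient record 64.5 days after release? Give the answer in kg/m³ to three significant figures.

0.00164 kg/m³

For an instantaneous plane source, C(x,t) = M/(n_e·A·√(4πDt)) · exp(−(x−vt)²/(4Dt)), with n_e·A the pore (flow) area.
Plume center vt = 0.342 × 64.5 = 22.059 m, so the well at 18.0 m is 4.059 m upgradient of the peak.
√(4πDt) = 14.21 m, giving peak height M/(n_e·A·√(4πDt)) = 4.79/(0.43 × 369 × 14.21) = 0.002124 kg/m³.
(x−vt)²/(4Dt) = (-4.059)²/(4 × 0.249 × 64.5) = 0.2565; exp(−0.2565) = 0.7738.
C = 0.002124 × 0.7738 = 0.00164 kg/m³.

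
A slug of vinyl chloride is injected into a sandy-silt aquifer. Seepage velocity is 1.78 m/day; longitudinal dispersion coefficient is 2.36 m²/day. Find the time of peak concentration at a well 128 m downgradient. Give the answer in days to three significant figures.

71.2 days

For the 1D instantaneous-source solution, setting ∂C/∂t = 0 at fixed x gives v²t² + 2Dt − x² = 0, so t = (√(D² + v²x²) − D)/v².
√(D² + v²x²) = √(2.36² + 1.78² × 128²) = 227.9; v² = 3.1684.
t = (227.9 − 2.36)/3.1684 = 71.2 days (vs. the pure-advection estimate x/v = 71.9 d).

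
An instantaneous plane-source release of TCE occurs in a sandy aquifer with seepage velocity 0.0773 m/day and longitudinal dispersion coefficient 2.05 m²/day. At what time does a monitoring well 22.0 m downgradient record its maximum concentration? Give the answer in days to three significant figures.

103 days

For the 1D instantaneous-source solution, setting ∂C/∂t = 0 at fixed x gives v²t² + 2Dt − x² = 0, so t = (√(D² + v²x²) − D)/v².
√(D² + v²x²) = √(2.05² + 0.0773² × 22.0²) = 2.664; v² = 0.00597529.
t = (2.664 − 2.05)/0.00597529 = 103 days (vs. the pure-advection estimate x/v = 285 d).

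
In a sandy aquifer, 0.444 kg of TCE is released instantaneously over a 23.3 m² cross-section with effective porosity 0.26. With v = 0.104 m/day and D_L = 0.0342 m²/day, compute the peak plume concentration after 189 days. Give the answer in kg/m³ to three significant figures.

The peak of an instantaneous 1D plume sits at x = vt; there the Gaussian factor is 1 and C_max = M/(n_e·A·√(4πDt)), where n_e·A is the pore area the mass is dissolved in.
√(4πDt) = √(4π × 0.0342 × 189) = 9.013 m, so C_max = 0.444/(0.26 × 23.3 × 9.013) = 0.00813 kg/m³.

0.00813 kg/m³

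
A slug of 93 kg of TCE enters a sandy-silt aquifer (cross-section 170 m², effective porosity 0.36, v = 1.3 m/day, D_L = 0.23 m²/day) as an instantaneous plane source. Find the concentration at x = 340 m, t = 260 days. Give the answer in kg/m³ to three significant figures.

For an instantaneous plane source, C(x,t) = M/(n_e·A·√(4πDt)) · exp(−(x−vt)²/(4Dt)), with n_e·A the pore (flow) area.
Plume center vt = 1.3 × 260 = 338 m, so the well at 340 m is 2 m downgradient of the peak.
√(4πDt) = 27.41 m, giving peak height M/(n_e·A·√(4πDt)) = 93/(0.36 × 170 × 27.41) = 0.05544 kg/m³.
(x−vt)²/(4Dt) = (2)²/(4 × 0.23 × 260) = 0.01672; exp(−0.01672) = 0.9834.
C = 0.05544 × 0.9834 = 0.0545 kg/m³.

0.0545 kg/m³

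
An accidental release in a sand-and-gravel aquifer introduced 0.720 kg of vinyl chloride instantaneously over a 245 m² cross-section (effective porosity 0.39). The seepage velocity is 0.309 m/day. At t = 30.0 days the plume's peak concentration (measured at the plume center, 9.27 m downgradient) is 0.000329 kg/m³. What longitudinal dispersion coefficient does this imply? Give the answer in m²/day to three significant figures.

1.39 m²/day

At the plume center C_max = M/(n_e·A·√(4πDt)), so D = M²/(4πt·(n_e·A·C_max)²).
n_e·A·C_max = 0.39 × 245 × 0.000329 = 0.03144 kg/m.
D = 0.720²/(4π × 30.0 × 0.03144²) = 1.39 m²/day.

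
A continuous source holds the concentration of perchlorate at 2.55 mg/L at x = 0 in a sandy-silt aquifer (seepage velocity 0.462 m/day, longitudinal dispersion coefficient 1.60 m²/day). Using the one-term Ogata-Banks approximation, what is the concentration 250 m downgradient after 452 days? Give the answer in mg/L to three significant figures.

0.356 mg/L

For a continuous step input, C/C₀ ≈ ½·erfc((x−vt)/(2√(Dt))).
vt = 0.462 × 452 = 208.824 m and 2√(Dt) = 2√(1.60 × 452) = 53.78 m.
Argument (x−vt)/(2√(Dt)) = (250 − 208.824)/53.78 = 0.7656; ½·erfc(0.7656) = 0.1395.
C = 2.55 × 0.1395 = 0.356 mg/L.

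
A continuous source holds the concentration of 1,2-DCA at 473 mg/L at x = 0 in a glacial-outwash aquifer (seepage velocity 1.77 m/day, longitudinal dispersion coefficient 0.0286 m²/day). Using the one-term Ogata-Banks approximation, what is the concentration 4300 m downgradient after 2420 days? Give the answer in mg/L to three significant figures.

37.4 mg/L

For a continuous step input, C/C₀ ≈ ½·erfc((x−vt)/(2√(Dt))).
vt = 1.77 × 2420 = 4283.4 m and 2√(Dt) = 2√(0.0286 × 2420) = 16.64 m.
Argument (x−vt)/(2√(Dt)) = (4300 − 4283.4)/16.64 = 0.9976; ½·erfc(0.9976) = 0.07915.
C = 473 × 0.07915 = 37.4 mg/L.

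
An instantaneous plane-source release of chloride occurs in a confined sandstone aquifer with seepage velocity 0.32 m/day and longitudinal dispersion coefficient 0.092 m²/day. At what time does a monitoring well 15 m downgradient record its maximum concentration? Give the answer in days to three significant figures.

46.0 days

For the 1D instantaneous-source solution, setting ∂C/∂t = 0 at fixed x gives v²t² + 2Dt − x² = 0, so t = (√(D² + v²x²) − D)/v².
√(D² + v²x²) = √(0.092² + 0.32² × 15²) = 4.801; v² = 0.1024.
t = (4.801 − 0.092)/0.1024 = 46.0 days (vs. the pure-advection estimate x/v = 46.9 d).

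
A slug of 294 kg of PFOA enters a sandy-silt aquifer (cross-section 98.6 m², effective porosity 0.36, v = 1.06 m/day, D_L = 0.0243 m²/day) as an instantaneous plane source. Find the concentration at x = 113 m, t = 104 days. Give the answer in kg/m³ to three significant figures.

0.692 kg/m³

For an instantaneous plane source, C(x,t) = M/(n_e·A·√(4πDt)) · exp(−(x−vt)²/(4Dt)), with n_e·A the pore (flow) area.
Plume center vt = 1.06 × 104 = 110.24 m, so the well at 113 m is 2.76 m downgradient of the peak.
√(4πDt) = 5.635 m, giving peak height M/(n_e·A·√(4πDt)) = 294/(0.36 × 98.6 × 5.635) = 1.470 kg/m³.
(x−vt)²/(4Dt) = (2.76)²/(4 × 0.0243 × 104) = 0.7536; exp(−0.7536) = 0.4707.
C = 1.470 × 0.4707 = 0.692 kg/m³.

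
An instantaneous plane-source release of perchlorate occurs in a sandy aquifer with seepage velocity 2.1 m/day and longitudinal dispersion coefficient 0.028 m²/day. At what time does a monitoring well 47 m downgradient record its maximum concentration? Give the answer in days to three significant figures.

For the 1D instantaneous-source solution, setting ∂C/∂t = 0 at fixed x gives v²t² + 2Dt − x² = 0, so t = (√(D² + v²x²) − D)/v².
√(D² + v²x²) = √(0.028² + 2.1² × 47²) = 98.70; v² = 4.41.
t = (98.70 − 0.028)/4.41 = 22.4 days (vs. the pure-advection estimate x/v = 22.4 d).

22.4 days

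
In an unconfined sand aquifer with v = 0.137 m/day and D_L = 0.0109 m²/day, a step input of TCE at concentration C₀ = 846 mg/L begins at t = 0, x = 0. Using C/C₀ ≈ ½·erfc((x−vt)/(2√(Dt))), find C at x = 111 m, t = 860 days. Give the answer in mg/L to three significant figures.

797 mg/L

For a continuous step input, C/C₀ ≈ ½·erfc((x−vt)/(2√(Dt))).
vt = 0.137 × 860 = 117.82 m and 2√(Dt) = 2√(0.0109 × 860) = 6.123 m.
Argument (x−vt)/(2√(Dt)) = (111 − 117.82)/6.123 = -1.114; ½·erfc(-1.114) = 0.9424.
C = 846 × 0.9424 = 797 mg/L.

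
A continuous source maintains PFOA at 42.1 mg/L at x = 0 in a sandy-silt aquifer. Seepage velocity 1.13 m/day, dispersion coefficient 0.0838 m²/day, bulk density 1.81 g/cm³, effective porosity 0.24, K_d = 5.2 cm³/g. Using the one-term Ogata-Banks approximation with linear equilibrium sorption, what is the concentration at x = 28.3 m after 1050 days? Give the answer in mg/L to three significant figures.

Retardation factor R = 1 + ρ_b·K_d/n = 1 + 1.81 × 5.2/0.24 = 40.22.
Sorption retards both mechanisms: v_R = v/R = 0.02810 m/day, D_R = D/R = 0.002084 m²/day.
v_R·t = 0.02810 × 1050 = 29.505 m; 2√(D_R t) = 2.959 m; argument = (28.3 − 29.505)/2.959 = -0.4072.
C = C₀ × ½·erfc(-0.4072) = 42.1 × 0.7176 = 30.2 mg/L.

30.2 mg/L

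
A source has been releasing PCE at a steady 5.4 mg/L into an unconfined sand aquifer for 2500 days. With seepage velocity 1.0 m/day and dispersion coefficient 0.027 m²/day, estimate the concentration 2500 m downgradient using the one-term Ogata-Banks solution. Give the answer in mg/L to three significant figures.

2.70 mg/L

For a continuous step input, C/C₀ ≈ ½·erfc((x−vt)/(2√(Dt))).
vt = 1.0 × 2500 = 2500 m and 2√(Dt) = 2√(0.027 × 2500) = 16.43 m.
Argument (x−vt)/(2√(Dt)) = (2500 − 2500)/16.43 = 0; ½·erfc(0) = 0.5000.
C = 5.4 × 0.5000 = 2.70 mg/L.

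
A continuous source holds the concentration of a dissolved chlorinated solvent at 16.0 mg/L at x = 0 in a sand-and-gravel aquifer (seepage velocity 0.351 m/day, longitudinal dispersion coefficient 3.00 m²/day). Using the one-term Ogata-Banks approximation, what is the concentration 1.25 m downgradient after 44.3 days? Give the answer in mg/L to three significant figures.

For a continuous step input, C/C₀ ≈ ½·erfc((x−vt)/(2√(Dt))).
vt = 0.351 × 44.3 = 15.5493 m and 2√(Dt) = 2√(3.00 × 44.3) = 23.06 m.
Argument (x−vt)/(2√(Dt)) = (1.25 − 15.5493)/23.06 = -0.6201; ½·erfc(-0.6201) = 0.8097.
C = 16.0 × 0.8097 = 13.0 mg/L.

13.0 mg/L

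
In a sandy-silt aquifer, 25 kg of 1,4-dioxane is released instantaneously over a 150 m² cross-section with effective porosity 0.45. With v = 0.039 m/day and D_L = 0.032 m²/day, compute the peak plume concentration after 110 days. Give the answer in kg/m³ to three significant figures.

0.0557 kg/m³

The peak of an instantaneous 1D plume sits at x = vt; there the Gaussian factor is 1 and C_max = M/(n_e·A·√(4πDt)), where n_e·A is the pore area the mass is dissolved in.
√(4πDt) = √(4π × 0.032 × 110) = 6.651 m, so C_max = 25/(0.45 × 150 × 6.651) = 0.0557 kg/m³.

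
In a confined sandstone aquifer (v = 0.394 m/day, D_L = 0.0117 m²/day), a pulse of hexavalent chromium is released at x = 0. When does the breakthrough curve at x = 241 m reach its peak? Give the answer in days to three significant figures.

612 days

For the 1D instantaneous-source solution, setting ∂C/∂t = 0 at fixed x gives v²t² + 2Dt − x² = 0, so t = (√(D² + v²x²) − D)/v².
√(D² + v²x²) = √(0.0117² + 0.394² × 241²) = 94.95; v² = 0.155236.
t = (94.95 − 0.0117)/0.155236 = 612 days (vs. the pure-advection estimate x/v = 612 d).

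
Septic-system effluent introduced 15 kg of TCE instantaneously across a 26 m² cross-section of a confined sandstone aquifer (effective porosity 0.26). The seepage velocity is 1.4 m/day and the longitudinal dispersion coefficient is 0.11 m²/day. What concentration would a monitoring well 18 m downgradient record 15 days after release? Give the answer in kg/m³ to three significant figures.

For an instantaneous plane source, C(x,t) = M/(n_e·A·√(4πDt)) · exp(−(x−vt)²/(4Dt)), with n_e·A the pore (flow) area.
Plume center vt = 1.4 × 15 = 21 m, so the well at 18 m is 3 m upgradient of the peak.
√(4πDt) = 4.554 m, giving peak height M/(n_e·A·√(4πDt)) = 15/(0.26 × 26 × 4.554) = 0.4872 kg/m³.
(x−vt)²/(4Dt) = (-3)²/(4 × 0.11 × 15) = 1.364; exp(−1.364) = 0.2556.
C = 0.4872 × 0.2556 = 0.125 kg/m³.

0.125 kg/m³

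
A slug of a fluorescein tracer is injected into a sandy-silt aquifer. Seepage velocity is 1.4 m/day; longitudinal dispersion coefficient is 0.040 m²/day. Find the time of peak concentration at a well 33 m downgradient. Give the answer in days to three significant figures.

For the 1D instantaneous-source solution, setting ∂C/∂t = 0 at fixed x gives v²t² + 2Dt − x² = 0, so t = (√(D² + v²x²) − D)/v².
√(D² + v²x²) = √(0.040² + 1.4² × 33²) = 46.20; v² = 1.96.
t = (46.20 − 0.040)/1.96 = 23.6 days (vs. the pure-advection estimate x/v = 23.6 d).

23.6 days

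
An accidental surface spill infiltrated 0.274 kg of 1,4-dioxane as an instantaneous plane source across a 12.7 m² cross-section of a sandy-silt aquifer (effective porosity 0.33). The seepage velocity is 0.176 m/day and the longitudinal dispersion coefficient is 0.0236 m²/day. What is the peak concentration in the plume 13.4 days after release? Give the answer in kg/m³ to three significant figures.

The peak of an instantaneous 1D plume sits at x = vt; there the Gaussian factor is 1 and C_max = M/(n_e·A·√(4πDt)), where n_e·A is the pore area the mass is dissolved in.
√(4πDt) = √(4π × 0.0236 × 13.4) = 1.993 m, so C_max = 0.274/(0.33 × 12.7 × 1.993) = 0.0328 kg/m³.

0.0328 kg/m³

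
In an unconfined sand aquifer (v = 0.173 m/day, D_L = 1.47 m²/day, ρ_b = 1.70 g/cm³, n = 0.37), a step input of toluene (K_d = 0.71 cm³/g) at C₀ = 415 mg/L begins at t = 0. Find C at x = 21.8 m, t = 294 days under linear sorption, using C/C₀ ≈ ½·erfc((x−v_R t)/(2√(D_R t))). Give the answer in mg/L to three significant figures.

101 mg/L

Retardation factor R = 1 + ρ_b·K_d/n = 1 + 1.70 × 0.71/0.37 = 4.262.
Sorption retards both mechanisms: v_R = v/R = 0.04059 m/day, D_R = D/R = 0.3449 m²/day.
v_R·t = 0.04059 × 294 = 11.93346 m; 2√(D_R t) = 20.14 m; argument = (21.8 − 11.93346)/20.14 = 0.4899.
C = C₀ × ½·erfc(0.4899) = 415 × 0.2442 = 101 mg/L.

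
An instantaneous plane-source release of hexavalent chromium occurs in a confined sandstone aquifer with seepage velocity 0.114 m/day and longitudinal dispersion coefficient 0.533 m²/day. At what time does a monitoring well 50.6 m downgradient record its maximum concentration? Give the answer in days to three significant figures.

405 days

For the 1D instantaneous-source solution, setting ∂C/∂t = 0 at fixed x gives v²t² + 2Dt − x² = 0, so t = (√(D² + v²x²) − D)/v².
√(D² + v²x²) = √(0.533² + 0.114² × 50.6²) = 5.793; v² = 0.012996.
t = (5.793 − 0.533)/0.012996 = 405 days (vs. the pure-advection estimate x/v = 444 d).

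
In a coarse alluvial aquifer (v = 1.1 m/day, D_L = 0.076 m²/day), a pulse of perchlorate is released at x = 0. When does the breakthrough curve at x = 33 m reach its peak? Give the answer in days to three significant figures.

For the 1D instantaneous-source solution, setting ∂C/∂t = 0 at fixed x gives v²t² + 2Dt − x² = 0, so t = (√(D² + v²x²) − D)/v².
√(D² + v²x²) = √(0.076² + 1.1² × 33²) = 36.30; v² = 1.21.
t = (36.30 − 0.076)/1.21 = 29.9 days (vs. the pure-advection estimate x/v = 30.0 d).

29.9 days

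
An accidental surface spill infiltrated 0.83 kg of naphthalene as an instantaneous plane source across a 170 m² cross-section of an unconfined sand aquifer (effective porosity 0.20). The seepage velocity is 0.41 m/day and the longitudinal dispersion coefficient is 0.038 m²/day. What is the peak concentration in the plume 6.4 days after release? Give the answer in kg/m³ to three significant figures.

The peak of an instantaneous 1D plume sits at x = vt; there the Gaussian factor is 1 and C_max = M/(n_e·A·√(4πDt)), where n_e·A is the pore area the mass is dissolved in.
√(4πDt) = √(4π × 0.038 × 6.4) = 1.748 m, so C_max = 0.83/(0.20 × 170 × 1.748) = 0.0140 kg/m³.

0.0140 kg/m³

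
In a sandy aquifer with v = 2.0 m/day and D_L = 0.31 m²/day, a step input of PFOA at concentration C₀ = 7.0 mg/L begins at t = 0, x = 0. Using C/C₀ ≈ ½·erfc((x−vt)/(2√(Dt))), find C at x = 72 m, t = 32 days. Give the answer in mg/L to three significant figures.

0.254 mg/L

For a continuous step input, C/C₀ ≈ ½·erfc((x−vt)/(2√(Dt))).
vt = 2.0 × 32 = 64 m and 2√(Dt) = 2√(0.31 × 32) = 6.299 m.
Argument (x−vt)/(2√(Dt)) = (72 − 64)/6.299 = 1.270; ½·erfc(1.270) = 0.03624.
C = 7.0 × 0.03624 = 0.254 mg/L.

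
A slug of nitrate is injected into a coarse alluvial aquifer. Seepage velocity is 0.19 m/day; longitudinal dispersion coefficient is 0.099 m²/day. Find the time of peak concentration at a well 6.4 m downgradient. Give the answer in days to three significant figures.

For the 1D instantaneous-source solution, setting ∂C/∂t = 0 at fixed x gives v²t² + 2Dt − x² = 0, so t = (√(D² + v²x²) − D)/v².
√(D² + v²x²) = √(0.099² + 0.19² × 6.4²) = 1.220; v² = 0.0361.
t = (1.220 − 0.099)/0.0361 = 31.1 days (vs. the pure-advection estimate x/v = 33.7 d).

31.1 days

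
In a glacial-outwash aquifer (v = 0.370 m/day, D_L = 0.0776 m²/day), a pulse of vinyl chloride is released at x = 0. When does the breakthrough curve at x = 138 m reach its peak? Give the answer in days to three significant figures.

For the 1D instantaneous-source solution, setting ∂C/∂t = 0 at fixed x gives v²t² + 2Dt − x² = 0, so t = (√(D² + v²x²) − D)/v².
√(D² + v²x²) = √(0.0776² + 0.370² × 138²) = 51.06; v² = 0.1369.
t = (51.06 − 0.0776)/0.1369 = 372 days (vs. the pure-advection estimate x/v = 373 d).

372 days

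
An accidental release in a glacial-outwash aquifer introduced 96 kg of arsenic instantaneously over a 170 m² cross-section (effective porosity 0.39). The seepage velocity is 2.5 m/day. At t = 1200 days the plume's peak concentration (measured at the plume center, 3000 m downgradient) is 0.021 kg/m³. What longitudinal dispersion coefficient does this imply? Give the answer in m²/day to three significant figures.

At the plume center C_max = M/(n_e·A·√(4πDt)), so D = M²/(4πt·(n_e·A·C_max)²).
n_e·A·C_max = 0.39 × 170 × 0.021 = 1.392 kg/m.
D = 96²/(4π × 1200 × 1.392²) = 0.315 m²/day.

0.315 m²/day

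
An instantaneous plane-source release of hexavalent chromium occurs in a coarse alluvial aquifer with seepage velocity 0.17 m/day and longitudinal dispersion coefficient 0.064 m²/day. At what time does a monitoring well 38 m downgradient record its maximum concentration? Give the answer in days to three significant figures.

For the 1D instantaneous-source solution, setting ∂C/∂t = 0 at fixed x gives v²t² + 2Dt − x² = 0, so t = (√(D² + v²x²) − D)/v².
√(D² + v²x²) = √(0.064² + 0.17² × 38²) = 6.460; v² = 0.0289.
t = (6.460 − 0.064)/0.0289 = 221 days (vs. the pure-advection estimate x/v = 224 d).

221 days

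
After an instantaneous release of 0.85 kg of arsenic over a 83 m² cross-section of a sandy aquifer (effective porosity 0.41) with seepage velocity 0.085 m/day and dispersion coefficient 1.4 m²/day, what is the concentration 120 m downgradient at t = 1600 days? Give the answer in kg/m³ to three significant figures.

For an instantaneous plane source, C(x,t) = M/(n_e·A·√(4πDt)) · exp(−(x−vt)²/(4Dt)), with n_e·A the pore (flow) area.
Plume center vt = 0.085 × 1600 = 136 m, so the well at 120 m is 16 m upgradient of the peak.
√(4πDt) = 167.8 m, giving peak height M/(n_e·A·√(4πDt)) = 0.85/(0.41 × 83 × 167.8) = 0.0001489 kg/m³.
(x−vt)²/(4Dt) = (-16)²/(4 × 1.4 × 1600) = 0.02857; exp(−0.02857) = 0.9718.
C = 0.0001489 × 0.9718 = 0.000145 kg/m³.

0.000145 kg/m³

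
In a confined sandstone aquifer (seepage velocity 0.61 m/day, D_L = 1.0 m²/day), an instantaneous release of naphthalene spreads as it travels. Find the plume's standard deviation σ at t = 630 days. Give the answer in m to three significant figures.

35.5 m

Dispersive spreading gives a Gaussian with σ² = 2Dt; advection only shifts the center.
σ = √(2 × 1.0 × 630) = 35.5 m.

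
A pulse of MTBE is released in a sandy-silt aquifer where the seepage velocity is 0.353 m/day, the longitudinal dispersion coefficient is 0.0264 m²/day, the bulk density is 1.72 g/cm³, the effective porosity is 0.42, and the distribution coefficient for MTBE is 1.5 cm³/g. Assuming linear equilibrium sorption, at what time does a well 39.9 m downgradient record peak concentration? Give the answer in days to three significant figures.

Retardation factor R = 1 + ρ_b·K_d/n = 1 + 1.72 × 1.5/0.42 = 7.143.
Sorption retards both mechanisms: v_R = v/R = 0.04942 m/day, D_R = D/R = 0.003696 m²/day.
Peak time from v_R²t² + 2D_R t − x² = 0: t = (√(D_R² + v_R²x²) − D_R)/v_R².
√(D_R² + v_R²x²) = √(0.003696² + 0.04942² × 39.9²) = 1.972; v_R² = 0.002442.
t = (1.972 − 0.003696)/0.002442 = 806 days.

806 days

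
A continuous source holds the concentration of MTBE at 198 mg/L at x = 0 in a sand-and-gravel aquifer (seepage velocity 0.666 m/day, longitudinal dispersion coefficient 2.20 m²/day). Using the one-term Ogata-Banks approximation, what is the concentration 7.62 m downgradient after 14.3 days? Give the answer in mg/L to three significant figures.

For a continuous step input, C/C₀ ≈ ½·erfc((x−vt)/(2√(Dt))).
vt = 0.666 × 14.3 = 9.5238 m and 2√(Dt) = 2√(2.20 × 14.3) = 11.22 m.
Argument (x−vt)/(2√(Dt)) = (7.62 − 9.5238)/11.22 = -0.1697; ½·erfc(-0.1697) = 0.5948.
C = 198 × 0.5948 = 118 mg/L.

118 mg/L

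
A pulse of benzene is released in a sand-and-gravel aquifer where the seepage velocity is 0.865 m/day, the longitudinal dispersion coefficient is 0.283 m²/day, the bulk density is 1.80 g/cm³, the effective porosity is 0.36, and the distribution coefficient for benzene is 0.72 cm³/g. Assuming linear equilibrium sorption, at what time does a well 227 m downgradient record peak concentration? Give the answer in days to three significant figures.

1210 days

Retardation factor R = 1 + ρ_b·K_d/n = 1 + 1.80 × 0.72/0.36 = 4.600.
Sorption retards both mechanisms: v_R = v/R = 0.1880 m/day, D_R = D/R = 0.06152 m²/day.
Peak time from v_R²t² + 2D_R t − x² = 0: t = (√(D_R² + v_R²x²) − D_R)/v_R².
√(D_R² + v_R²x²) = √(0.06152² + 0.1880² × 227²) = 42.68; v_R² = 0.03534.
t = (42.68 − 0.06152)/0.03534 = 1210 days.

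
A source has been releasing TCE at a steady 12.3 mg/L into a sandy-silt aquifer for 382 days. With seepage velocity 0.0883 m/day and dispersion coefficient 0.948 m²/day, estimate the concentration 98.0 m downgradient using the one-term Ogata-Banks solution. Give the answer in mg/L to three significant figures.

For a continuous step input, C/C₀ ≈ ½·erfc((x−vt)/(2√(Dt))).
vt = 0.0883 × 382 = 33.7306 m and 2√(Dt) = 2√(0.948 × 382) = 38.06 m.
Argument (x−vt)/(2√(Dt)) = (98.0 − 33.7306)/38.06 = 1.689; ½·erfc(1.689) = 0.008456.
C = 12.3 × 0.008456 = 0.104 mg/L.

0.104 mg/L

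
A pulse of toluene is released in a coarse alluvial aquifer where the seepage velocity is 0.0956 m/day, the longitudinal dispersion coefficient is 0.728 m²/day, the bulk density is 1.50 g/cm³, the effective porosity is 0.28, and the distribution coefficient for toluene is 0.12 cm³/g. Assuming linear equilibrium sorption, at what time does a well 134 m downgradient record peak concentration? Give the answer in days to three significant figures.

Retardation factor R = 1 + ρ_b·K_d/n = 1 + 1.50 × 0.12/0.28 = 1.643.
Sorption retards both mechanisms: v_R = v/R = 0.05819 m/day, D_R = D/R = 0.4431 m²/day.
Peak time from v_R²t² + 2D_R t − x² = 0: t = (√(D_R² + v_R²x²) − D_R)/v_R².
√(D_R² + v_R²x²) = √(0.4431² + 0.05819² × 134²) = 7.810; v_R² = 0.003386.
t = (7.810 − 0.4431)/0.003386 = 2180 days.

2180 days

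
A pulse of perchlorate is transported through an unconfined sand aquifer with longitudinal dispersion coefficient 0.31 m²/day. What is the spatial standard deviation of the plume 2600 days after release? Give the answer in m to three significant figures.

Dispersive spreading gives a Gaussian with σ² = 2Dt; advection only shifts the center.
σ = √(2 × 0.31 × 2600) = 40.1 m.

40.1 m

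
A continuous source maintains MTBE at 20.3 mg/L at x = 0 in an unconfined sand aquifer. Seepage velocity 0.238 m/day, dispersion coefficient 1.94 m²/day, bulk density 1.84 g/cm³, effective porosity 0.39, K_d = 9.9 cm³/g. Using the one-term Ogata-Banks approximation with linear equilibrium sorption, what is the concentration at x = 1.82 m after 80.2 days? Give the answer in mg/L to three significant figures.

5.87 mg/L

Retardation factor R = 1 + ρ_b·K_d/n = 1 + 1.84 × 9.9/0.39 = 47.71.
Sorption retards both mechanisms: v_R = v/R = 0.004988 m/day, D_R = D/R = 0.04066 m²/day.
v_R·t = 0.004988 × 80.2 = 0.4000376 m; 2√(D_R t) = 3.612 m; argument = (1.82 − 0.4000376)/3.612 = 0.3931.
C = C₀ × ½·erfc(0.3931) = 20.3 × 0.2891 = 5.87 mg/L.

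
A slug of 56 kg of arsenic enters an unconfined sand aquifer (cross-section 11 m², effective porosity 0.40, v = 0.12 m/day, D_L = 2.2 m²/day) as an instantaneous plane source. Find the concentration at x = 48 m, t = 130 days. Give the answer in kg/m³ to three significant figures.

For an instantaneous plane source, C(x,t) = M/(n_e·A·√(4πDt)) · exp(−(x−vt)²/(4Dt)), with n_e·A the pore (flow) area.
Plume center vt = 0.12 × 130 = 15.6 m, so the well at 48 m is 32.4 m downgradient of the peak.
√(4πDt) = 59.95 m, giving peak height M/(n_e·A·√(4πDt)) = 56/(0.40 × 11 × 59.95) = 0.2123 kg/m³.
(x−vt)²/(4Dt) = (32.4)²/(4 × 2.2 × 130) = 0.9176; exp(−0.9176) = 0.3995.
C = 0.2123 × 0.3995 = 0.0848 kg/m³.

0.0848 kg/m³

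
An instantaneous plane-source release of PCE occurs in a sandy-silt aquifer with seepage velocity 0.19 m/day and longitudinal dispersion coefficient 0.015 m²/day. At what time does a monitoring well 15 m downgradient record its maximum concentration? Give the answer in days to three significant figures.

For the 1D instantaneous-source solution, setting ∂C/∂t = 0 at fixed x gives v²t² + 2Dt − x² = 0, so t = (√(D² + v²x²) − D)/v².
√(D² + v²x²) = √(0.015² + 0.19² × 15²) = 2.850; v² = 0.0361.
t = (2.850 − 0.015)/0.0361 = 78.5 days (vs. the pure-advection estimate x/v = 78.9 d).

78.5 days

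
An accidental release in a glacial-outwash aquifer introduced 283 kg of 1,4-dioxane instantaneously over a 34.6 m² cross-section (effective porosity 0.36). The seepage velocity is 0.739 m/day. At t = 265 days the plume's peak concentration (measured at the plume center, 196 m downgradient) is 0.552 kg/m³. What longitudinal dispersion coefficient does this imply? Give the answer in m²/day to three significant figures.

0.509 m²/day

At the plume center C_max = M/(n_e·A·√(4πDt)), so D = M²/(4πt·(n_e·A·C_max)²).
n_e·A·C_max = 0.36 × 34.6 × 0.552 = 6.876 kg/m.
D = 283²/(4π × 265 × 6.876²) = 0.509 m²/day.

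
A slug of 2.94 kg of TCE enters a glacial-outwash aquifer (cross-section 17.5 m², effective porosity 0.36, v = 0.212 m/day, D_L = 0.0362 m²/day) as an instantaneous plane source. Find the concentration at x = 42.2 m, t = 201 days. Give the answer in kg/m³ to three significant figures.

0.0485 kg/m³

For an instantaneous plane source, C(x,t) = M/(n_e·A·√(4πDt)) · exp(−(x−vt)²/(4Dt)), with n_e·A the pore (flow) area.
Plume center vt = 0.212 × 201 = 42.612 m, so the well at 42.2 m is 0.412 m upgradient of the peak.
√(4πDt) = 9.562 m, giving peak height M/(n_e·A·√(4πDt)) = 2.94/(0.36 × 17.5 × 9.562) = 0.04880 kg/m³.
(x−vt)²/(4Dt) = (-0.412)²/(4 × 0.0362 × 201) = 0.005832; exp(−0.005832) = 0.9942.
C = 0.04880 × 0.9942 = 0.0485 kg/m³.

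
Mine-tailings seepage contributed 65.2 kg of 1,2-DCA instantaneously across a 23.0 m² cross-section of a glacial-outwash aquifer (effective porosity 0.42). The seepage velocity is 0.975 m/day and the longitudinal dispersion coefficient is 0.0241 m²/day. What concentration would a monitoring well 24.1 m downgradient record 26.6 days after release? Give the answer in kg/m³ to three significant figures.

0.640 kg/m³

For an instantaneous plane source, C(x,t) = M/(n_e·A·√(4πDt)) · exp(−(x−vt)²/(4Dt)), with n_e·A the pore (flow) area.
Plume center vt = 0.975 × 26.6 = 25.935 m, so the well at 24.1 m is 1.835 m upgradient of the peak.
√(4πDt) = 2.838 m, giving peak height M/(n_e·A·√(4πDt)) = 65.2/(0.42 × 23.0 × 2.838) = 2.378 kg/m³.
(x−vt)²/(4Dt) = (-1.835)²/(4 × 0.0241 × 26.6) = 1.313; exp(−1.313) = 0.2690.
C = 2.378 × 0.2690 = 0.640 kg/m³.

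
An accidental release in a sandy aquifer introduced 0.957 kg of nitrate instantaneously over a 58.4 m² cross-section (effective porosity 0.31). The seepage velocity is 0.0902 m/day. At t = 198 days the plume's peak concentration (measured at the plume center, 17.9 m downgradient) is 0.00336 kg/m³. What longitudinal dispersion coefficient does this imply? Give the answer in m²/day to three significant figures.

At the plume center C_max = M/(n_e·A·√(4πDt)), so D = M²/(4πt·(n_e·A·C_max)²).
n_e·A·C_max = 0.31 × 58.4 × 0.00336 = 0.06083 kg/m.
D = 0.957²/(4π × 198 × 0.06083²) = 0.0995 m²/day.

0.0995 m²/day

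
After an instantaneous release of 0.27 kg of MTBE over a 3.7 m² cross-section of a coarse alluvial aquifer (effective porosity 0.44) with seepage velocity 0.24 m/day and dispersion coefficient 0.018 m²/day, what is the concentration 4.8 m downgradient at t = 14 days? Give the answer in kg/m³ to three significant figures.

0.0119 kg/m³

For an instantaneous plane source, C(x,t) = M/(n_e·A·√(4πDt)) · exp(−(x−vt)²/(4Dt)), with n_e·A the pore (flow) area.
Plume center vt = 0.24 × 14 = 3.36 m, so the well at 4.8 m is 1.44 m downgradient of the peak.
√(4πDt) = 1.780 m, giving peak height M/(n_e·A·√(4πDt)) = 0.27/(0.44 × 3.7 × 1.780) = 0.09317 kg/m³.
(x−vt)²/(4Dt) = (1.44)²/(4 × 0.018 × 14) = 2.057; exp(−2.057) = 0.1278.
C = 0.09317 × 0.1278 = 0.0119 kg/m³.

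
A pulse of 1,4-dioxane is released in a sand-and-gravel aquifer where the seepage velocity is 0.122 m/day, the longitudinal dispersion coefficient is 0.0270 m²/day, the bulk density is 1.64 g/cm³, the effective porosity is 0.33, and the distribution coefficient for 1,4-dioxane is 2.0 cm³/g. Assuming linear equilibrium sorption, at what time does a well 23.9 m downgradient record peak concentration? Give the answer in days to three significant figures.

Retardation factor R = 1 + ρ_b·K_d/n = 1 + 1.64 × 2.0/0.33 = 10.94.
Sorption retards both mechanisms: v_R = v/R = 0.01115 m/day, D_R = D/R = 0.002468 m²/day.
Peak time from v_R²t² + 2D_R t − x² = 0: t = (√(D_R² + v_R²x²) − D_R)/v_R².
√(D_R² + v_R²x²) = √(0.002468² + 0.01115² × 23.9²) = 0.2665; v_R² = 0.0001243.
t = (0.2665 − 0.002468)/0.0001243 = 2120 days.

2120 days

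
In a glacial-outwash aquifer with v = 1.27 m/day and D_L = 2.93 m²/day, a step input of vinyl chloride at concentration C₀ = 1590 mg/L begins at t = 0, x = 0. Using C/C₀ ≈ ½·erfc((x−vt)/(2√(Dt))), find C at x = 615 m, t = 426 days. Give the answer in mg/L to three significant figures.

110 mg/L

For a continuous step input, C/C₀ ≈ ½·erfc((x−vt)/(2√(Dt))).
vt = 1.27 × 426 = 541.02 m and 2√(Dt) = 2√(2.93 × 426) = 70.66 m.
Argument (x−vt)/(2√(Dt)) = (615 − 541.02)/70.66 = 1.047; ½·erfc(1.047) = 0.06935.
C = 1590 × 0.06935 = 110 mg/L.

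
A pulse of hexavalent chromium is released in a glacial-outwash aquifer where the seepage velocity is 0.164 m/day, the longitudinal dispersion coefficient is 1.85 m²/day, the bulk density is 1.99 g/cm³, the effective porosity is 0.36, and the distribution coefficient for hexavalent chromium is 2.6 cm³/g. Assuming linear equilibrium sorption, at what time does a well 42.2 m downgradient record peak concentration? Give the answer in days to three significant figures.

Retardation factor R = 1 + ρ_b·K_d/n = 1 + 1.99 × 2.6/0.36 = 15.37.
Sorption retards both mechanisms: v_R = v/R = 0.01067 m/day, D_R = D/R = 0.1204 m²/day.
Peak time from v_R²t² + 2D_R t − x² = 0: t = (√(D_R² + v_R²x²) − D_R)/v_R².
√(D_R² + v_R²x²) = √(0.1204² + 0.01067² × 42.2²) = 0.4661; v_R² = 0.0001138.
t = (0.4661 − 0.1204)/0.0001138 = 3040 days.

3040 days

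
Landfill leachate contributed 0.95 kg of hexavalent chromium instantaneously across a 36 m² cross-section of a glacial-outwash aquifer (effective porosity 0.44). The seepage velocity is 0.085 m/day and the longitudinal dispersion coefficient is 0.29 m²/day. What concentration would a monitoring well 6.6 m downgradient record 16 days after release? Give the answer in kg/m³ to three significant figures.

0.00179 kg/m³

For an instantaneous plane source, C(x,t) = M/(n_e·A·√(4πDt)) · exp(−(x−vt)²/(4Dt)), with n_e·A the pore (flow) area.
Plume center vt = 0.085 × 16 = 1.36 m, so the well at 6.6 m is 5.24 m downgradient of the peak.
√(4πDt) = 7.636 m, giving peak height M/(n_e·A·√(4πDt)) = 0.95/(0.44 × 36 × 7.636) = 0.007854 kg/m³.
(x−vt)²/(4Dt) = (5.24)²/(4 × 0.29 × 16) = 1.479; exp(−1.479) = 0.2279.
C = 0.007854 × 0.2279 = 0.00179 kg/m³.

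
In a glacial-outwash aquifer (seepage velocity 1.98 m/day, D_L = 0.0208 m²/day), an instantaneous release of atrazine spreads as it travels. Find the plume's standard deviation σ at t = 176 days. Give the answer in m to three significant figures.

Dispersive spreading gives a Gaussian with σ² = 2Dt; advection only shifts the center.
σ = √(2 × 0.0208 × 176) = 2.71 m.

2.71 m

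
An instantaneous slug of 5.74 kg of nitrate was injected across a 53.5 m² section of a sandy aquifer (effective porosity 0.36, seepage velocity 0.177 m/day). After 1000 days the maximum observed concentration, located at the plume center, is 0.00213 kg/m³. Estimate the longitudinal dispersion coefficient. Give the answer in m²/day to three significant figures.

At the plume center C_max = M/(n_e·A·√(4πDt)), so D = M²/(4πt·(n_e·A·C_max)²).
n_e·A·C_max = 0.36 × 53.5 × 0.00213 = 0.04102 kg/m.
D = 5.74²/(4π × 1000 × 0.04102²) = 1.56 m²/day.

1.56 m²/day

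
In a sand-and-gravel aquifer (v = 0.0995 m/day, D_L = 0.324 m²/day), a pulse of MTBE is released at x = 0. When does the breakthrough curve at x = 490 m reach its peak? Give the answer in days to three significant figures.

For the 1D instantaneous-source solution, setting ∂C/∂t = 0 at fixed x gives v²t² + 2Dt − x² = 0, so t = (√(D² + v²x²) − D)/v².
√(D² + v²x²) = √(0.324² + 0.0995² × 490²) = 48.76; v² = 0.00990025.
t = (48.76 − 0.324)/0.00990025 = 4890 days (vs. the pure-advection estimate x/v = 4920 d).

4890 days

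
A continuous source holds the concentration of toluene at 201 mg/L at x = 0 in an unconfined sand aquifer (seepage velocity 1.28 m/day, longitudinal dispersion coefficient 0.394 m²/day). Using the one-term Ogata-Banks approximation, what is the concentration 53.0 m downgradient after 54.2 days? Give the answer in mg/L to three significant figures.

For a continuous step input, C/C₀ ≈ ½·erfc((x−vt)/(2√(Dt))).
vt = 1.28 × 54.2 = 69.376 m and 2√(Dt) = 2√(0.394 × 54.2) = 9.242 m.
Argument (x−vt)/(2√(Dt)) = (53.0 − 69.376)/9.242 = -1.772; ½·erfc(-1.772) = 0.9939.
C = 201 × 0.9939 = 200 mg/L.

200 mg/L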